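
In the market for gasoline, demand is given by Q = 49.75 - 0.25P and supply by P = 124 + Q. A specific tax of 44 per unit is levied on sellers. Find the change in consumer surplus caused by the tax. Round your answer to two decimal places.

Rewriting demand in inverse form: P = 199 - 4Q.
Without the tax, 199 - 4Q = 124 + Q so Q* = 15 and P* = 139.
A tax on sellers shifts supply up by 44: 199 - 4Q = 124 + Q + 44, so Q_t = 6.2. Buyers pay P_b = 174.2; sellers receive P_s = P_b - 44 = 130.2.
CS falls from (1/2)(15)(60) = 450 to (1/2)(6.2)(24.8) = 76.88, a change of -373.12.

-373.12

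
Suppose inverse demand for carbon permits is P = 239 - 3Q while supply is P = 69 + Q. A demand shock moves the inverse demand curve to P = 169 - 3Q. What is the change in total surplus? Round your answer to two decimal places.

Initial equilibrium: Q_0 = 42.5, P_0 = 111.5; CS_0 = (1/2)(42.5)(127.5) = 2709.375, PS_0 = (1/2)(42.5)(42.5) = 903.125.
New equilibrium: 169 - 3Q = 69 + Q gives Q_1 = 25, P_1 = 94; CS_1 = 937.5, PS_1 = 312.5.
Change in total surplus = (937.5 + 312.5) - (2709.375 + 903.125) = -2362.5.

-2362.50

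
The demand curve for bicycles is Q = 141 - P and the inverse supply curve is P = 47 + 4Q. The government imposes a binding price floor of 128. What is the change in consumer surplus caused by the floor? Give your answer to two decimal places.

-92.22

Rewriting demand in inverse form: P = 141 - Q.
Free-market equilibrium: 141 - Q = 47 + 4Q gives Q* = 18.8, P* = 122.2.
At P = 128, buyers demand (141 - 128)/1 = 13 while sellers would supply more, so the quantity traded is 13 at price 128.
CS goes from (1/2)(18.8)(18.8) = 176.72 to 84.5 (computed as (141 - 128)(13) - (1/2)(1)(13)^2), a change of -92.22.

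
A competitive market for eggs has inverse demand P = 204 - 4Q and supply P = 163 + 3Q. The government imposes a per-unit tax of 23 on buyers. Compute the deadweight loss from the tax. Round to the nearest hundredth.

37.79

Pre-tax equilibrium: 204 - 4Q = 163 + 3Q gives Q* = 5.8571, P* = 180.5714.
A tax on buyers shifts demand down by 23: (204 - 23) - 4Q = 163 + 3Q, so Q_t = 2.5714. Buyers pay P_b = 193.7143; sellers receive P_s = P_b - 23 = 170.7143.
Deadweight loss is the triangle between the curves from Q_t to Q*: (1/2)(5.8571 - 2.5714)(23) = 37.7857.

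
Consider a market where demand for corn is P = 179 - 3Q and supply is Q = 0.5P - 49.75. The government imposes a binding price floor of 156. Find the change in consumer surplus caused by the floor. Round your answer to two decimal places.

-291.05

Rewriting supply in inverse form: P = 99.5 + 2Q.
Without the control, 179 - 3Q = 99.5 + 2Q so Q* = 15.9 and P* = 131.3.
At P = 156, buyers demand (179 - 156)/3 = 7.6667 while sellers would supply more, so the quantity traded is 7.6667 at price 156.
CS goes from (1/2)(15.9)(47.7) = 379.215 to 88.1667 (computed as (179 - 156)(7.6667) - (1/2)(3)(7.6667)^2), a change of -291.0483.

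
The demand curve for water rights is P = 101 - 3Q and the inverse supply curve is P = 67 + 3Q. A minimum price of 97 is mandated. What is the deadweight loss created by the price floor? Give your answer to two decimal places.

56.33

Free-market equilibrium: 101 - 3Q = 67 + 3Q gives Q* = 5.6667, P* = 84.
At P = 97, buyers demand (101 - 97)/3 = 1.3333 while sellers would supply more, so the quantity traded is 1.3333 at price 97.
At Q = 1.3333 the demand price is 97 and the supply price is 71. Deadweight loss is the triangle between the curves from 1.3333 to 5.6667: (1/2)(97 - 71)(5.6667 - 1.3333) = 56.3333.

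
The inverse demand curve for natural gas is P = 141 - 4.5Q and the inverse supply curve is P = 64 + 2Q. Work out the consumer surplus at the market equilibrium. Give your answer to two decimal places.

Setting demand equal to supply, 77 = 6.5Q, so Q* = 11.8462 and P* = 87.6923.
Consumer surplus is the triangle under demand above P*: (1/2)(11.8462)(141 - 87.6923) = (1/2)(11.8462)(53.3077) = 315.7456.

315.75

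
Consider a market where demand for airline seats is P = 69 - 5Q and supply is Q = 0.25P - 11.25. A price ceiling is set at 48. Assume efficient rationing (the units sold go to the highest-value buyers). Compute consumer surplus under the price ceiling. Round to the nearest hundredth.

Rewriting supply in inverse form: P = 45 + 4Q.
Without the control, 69 - 5Q = 45 + 4Q so Q* = 2.6667 and P* = 55.6667.
At the ceiling price 48, quantity supplied is (48 - 45)/4 = 0.75; supply is the short side, so Q = 0.75 trades at P = 48.
The demand price at Q = 0.75 is 65.25. CS is the trapezoid between demand and 48 over [0, 0.75]: (1/2)[(69 - 48) + (65.25 - 48)](0.75) = 14.3438.

14.34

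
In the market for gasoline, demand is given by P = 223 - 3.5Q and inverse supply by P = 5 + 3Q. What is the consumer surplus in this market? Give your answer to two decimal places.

1968.45

Equilibrium: 223 - 3.5Q = 5 + 3Q, so Q* = 33.5385 and P* = 105.6154.
CS is the area between the demand curve and P* from 0 to Q*: (1/2)(33.5385)(117.3846) = 1968.4497.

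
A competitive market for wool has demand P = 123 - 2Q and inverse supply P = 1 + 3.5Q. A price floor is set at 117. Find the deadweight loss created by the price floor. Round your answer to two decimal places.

Free-market equilibrium: 123 - 2Q = 1 + 3.5Q gives Q* = 22.1818, P* = 78.6364.
At the floor price 117, quantity demanded is (123 - 117)/2 = 3; demand is the short side, so Q = 3 trades at P = 117.
At Q = 3 the demand price is 117 and the supply price is 11.5. Deadweight loss is the triangle between the curves from 3 to 22.1818: (1/2)(117 - 11.5)(22.1818 - 3) = 1011.8409.

1011.84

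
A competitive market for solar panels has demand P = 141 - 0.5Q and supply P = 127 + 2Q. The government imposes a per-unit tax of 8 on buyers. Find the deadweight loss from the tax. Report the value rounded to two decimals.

Pre-tax equilibrium: 141 - 0.5Q = 127 + 2Q gives Q* = 5.6, P* = 138.2.
With the tax, buyers' net willingness to pay falls by 8: (141 - 8) - 0.5Q = 127 + 2Q, so Q_t = 2.4. Buyers pay P_b = 139.8; sellers receive P_s = P_b - 8 = 131.8.
The welfare triangle lost has base Q* - Q_t = 3.2 and height t = 8, so DWL = (1/2)(3.2)(8) = 12.8.

12.80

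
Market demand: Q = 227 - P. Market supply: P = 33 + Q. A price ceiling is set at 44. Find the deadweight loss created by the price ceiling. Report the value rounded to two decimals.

7396.00

Rewriting demand in inverse form: P = 227 - Q.
Free-market equilibrium: 227 - Q = 33 + Q gives Q* = 97, P* = 130.
At P = 44, sellers supply (44 - 33)/1 = 11 while buyers want more, so the quantity traded is 11 at price 44.
At Q = 11 the demand price is 216 and the supply price is 44. Deadweight loss is the triangle between the curves from 11 to 97: (1/2)(216 - 44)(97 - 11) = 7396.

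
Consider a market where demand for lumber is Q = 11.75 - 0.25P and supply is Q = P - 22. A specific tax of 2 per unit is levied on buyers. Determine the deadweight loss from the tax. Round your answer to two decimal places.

0.40

Rewriting demand in inverse form: P = 47 - 4Q.
Rewriting supply in inverse form: P = 22 + Q.
Without the tax, 47 - 4Q = 22 + Q so Q* = 5 and P* = 27.
With the tax, buyers' net willingness to pay falls by 2: (47 - 2) - 4Q = 22 + Q, so Q_t = 4.6. Buyers pay P_b = 28.6; sellers receive P_s = P_b - 2 = 26.6.
The welfare triangle lost has base Q* - Q_t = 0.4 and height t = 2, so DWL = (1/2)(0.4)(2) = 0.4.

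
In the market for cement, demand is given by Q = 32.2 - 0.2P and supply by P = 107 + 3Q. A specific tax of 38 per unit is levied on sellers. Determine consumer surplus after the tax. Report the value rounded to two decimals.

Rewriting demand in inverse form: P = 161 - 5Q.
Pre-tax equilibrium: 161 - 5Q = 107 + 3Q gives Q* = 6.75, P* = 127.25.
With the tax, sellers need 38 more per unit: 161 - 5Q = 107 + 3Q + 38, so Q_t = 2. Buyers pay P_b = 151; sellers receive P_s = P_b - 38 = 113.
CS = (1/2)(Q_t)(161 - P_b) = (1/2)(2)(10) = 10.

10.00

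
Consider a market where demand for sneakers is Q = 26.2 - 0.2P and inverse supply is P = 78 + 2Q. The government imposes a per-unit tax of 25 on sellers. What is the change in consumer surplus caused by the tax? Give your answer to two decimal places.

Rewriting demand in inverse form: P = 131 - 5Q.
Without the tax, 131 - 5Q = 78 + 2Q so Q* = 7.5714 and P* = 93.1429.
With the tax, sellers need 25 more per unit: 131 - 5Q = 78 + 2Q + 25, so Q_t = 4. Buyers pay P_b = 111; sellers receive P_s = P_b - 25 = 86.
Consumers lose the trapezoid between P* and P_b out to Q_t plus the triangle from Q_t to Q*: change in CS = 40 - 143.3163 = -103.3163.

-103.32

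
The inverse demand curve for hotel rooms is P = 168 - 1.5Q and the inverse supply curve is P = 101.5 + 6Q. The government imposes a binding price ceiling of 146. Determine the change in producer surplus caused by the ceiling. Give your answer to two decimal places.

-70.83

Without the control, 168 - 1.5Q = 101.5 + 6Q so Q* = 8.8667 and P* = 154.7.
At P = 146, sellers supply (146 - 101.5)/6 = 7.4167 while buyers want more, so the quantity traded is 7.4167 at price 146.
PS goes from (1/2)(8.8667)(53.2) = 235.8533 to 165.0208 (computed as (146 - 101.5)(7.4167) - (1/2)(6)(7.4167)^2), a change of -70.8325.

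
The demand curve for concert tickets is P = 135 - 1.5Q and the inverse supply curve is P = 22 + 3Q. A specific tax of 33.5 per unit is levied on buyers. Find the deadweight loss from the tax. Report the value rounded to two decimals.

124.69

Without the tax, 135 - 1.5Q = 22 + 3Q so Q* = 25.1111 and P* = 97.3333.
A tax on buyers shifts demand down by 33.5: (135 - 33.5) - 1.5Q = 22 + 3Q, so Q_t = 17.6667. Buyers pay P_b = 108.5; sellers receive P_s = P_b - 33.5 = 75.
The welfare triangle lost has base Q* - Q_t = 7.4444 and height t = 33.5, so DWL = (1/2)(7.4444)(33.5) = 124.6944.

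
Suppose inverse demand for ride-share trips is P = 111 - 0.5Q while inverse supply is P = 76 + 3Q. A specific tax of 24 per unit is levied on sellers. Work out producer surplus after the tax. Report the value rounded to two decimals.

Pre-tax equilibrium: 111 - 0.5Q = 76 + 3Q gives Q* = 10, P* = 106.
A tax on sellers shifts supply up by 24: 111 - 0.5Q = 76 + 3Q + 24, so Q_t = 3.1429. Buyers pay P_b = 109.4286; sellers receive P_s = P_b - 24 = 85.4286.
PS = (1/2)(Q_t)(P_s - 76) = (1/2)(3.1429)(9.4286) = 14.8163.

14.82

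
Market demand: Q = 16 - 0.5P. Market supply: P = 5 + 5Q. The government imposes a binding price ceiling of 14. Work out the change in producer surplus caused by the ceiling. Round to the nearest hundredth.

Rewriting demand in inverse form: P = 32 - 2Q.
Without the control, 32 - 2Q = 5 + 5Q so Q* = 3.8571 and P* = 24.2857.
At the ceiling price 14, quantity supplied is (14 - 5)/5 = 1.8; supply is the short side, so Q = 1.8 trades at P = 14.
PS goes from (1/2)(3.8571)(19.2857) = 37.1939 to 8.1 (computed as (14 - 5)(1.8) - (1/2)(5)(1.8)^2), a change of -29.0939.

-29.09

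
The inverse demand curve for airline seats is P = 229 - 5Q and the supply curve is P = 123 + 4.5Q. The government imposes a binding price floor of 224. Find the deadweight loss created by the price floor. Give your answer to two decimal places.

Free-market equilibrium: 229 - 5Q = 123 + 4.5Q gives Q* = 11.1579, P* = 173.2105.
At the floor price 224, quantity demanded is (229 - 224)/5 = 1; demand is the short side, so Q = 1 trades at P = 224.
At Q = 1 the demand price is 224 and the supply price is 127.5. Deadweight loss is the triangle between the curves from 1 to 11.1579: (1/2)(224 - 127.5)(11.1579 - 1) = 490.1184.

490.12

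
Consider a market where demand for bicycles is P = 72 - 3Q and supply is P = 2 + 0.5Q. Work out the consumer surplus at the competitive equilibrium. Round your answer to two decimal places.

600.00

Set 72 - 3Q = 2 + 0.5Q, which gives 70 = 3.5Q, so Q* = 20 and P* = 72 - 3(20) = 12.
The demand choke price is 72, so CS = (1/2)(Q*)(72 - P*) = (1/2)(20)(60) = 600.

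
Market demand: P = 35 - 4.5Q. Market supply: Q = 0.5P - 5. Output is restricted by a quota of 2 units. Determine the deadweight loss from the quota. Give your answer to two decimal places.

Rewriting supply in inverse form: P = 10 + 2Q.
Without the quota, 35 - 4.5Q = 10 + 2Q gives Q* = 3.8462.
At Q = 2 the demand price is 35 - 4.5(2) = 26 and the supply price is 10 + 2(2) = 14.
Deadweight loss is the triangle between the curves from 2 to 3.8462: (1/2)(26 - 14)(3.8462 - 2) = 11.0769.

11.08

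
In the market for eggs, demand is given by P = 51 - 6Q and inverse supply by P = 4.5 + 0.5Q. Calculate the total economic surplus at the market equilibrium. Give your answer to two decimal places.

Equilibrium: 51 - 6Q = 4.5 + 0.5Q, so Q* = 7.1538 and P* = 8.0769.
Total surplus is the full triangle between the curves from 0 to Q*: (1/2)(7.1538)(51 - 4.5) = 166.3269.

166.33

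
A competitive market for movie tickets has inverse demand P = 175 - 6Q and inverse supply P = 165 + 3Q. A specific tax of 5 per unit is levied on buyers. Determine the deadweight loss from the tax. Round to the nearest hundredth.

Without the tax, 175 - 6Q = 165 + 3Q so Q* = 1.1111 and P* = 168.3333.
With the tax, buyers' net willingness to pay falls by 5: (175 - 5) - 6Q = 165 + 3Q, so Q_t = 0.5556. Buyers pay P_b = 171.6667; sellers receive P_s = P_b - 5 = 166.6667.
Deadweight loss is the triangle between the curves from Q_t to Q*: (1/2)(1.1111 - 0.5556)(5) = 1.3889.

1.39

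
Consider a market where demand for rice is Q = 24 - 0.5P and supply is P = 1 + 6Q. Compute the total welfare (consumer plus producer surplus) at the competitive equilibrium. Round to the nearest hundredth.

Rewriting demand in inverse form: P = 48 - 2Q.
Setting demand equal to supply, 47 = 8Q, so Q* = 5.875 and P* = 36.25.
Total surplus is the full triangle between the curves from 0 to Q*: (1/2)(5.875)(48 - 1) = 138.0625.

138.06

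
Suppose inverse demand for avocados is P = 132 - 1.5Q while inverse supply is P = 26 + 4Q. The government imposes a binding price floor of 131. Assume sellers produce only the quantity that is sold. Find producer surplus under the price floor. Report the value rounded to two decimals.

Free-market equilibrium: 132 - 1.5Q = 26 + 4Q gives Q* = 19.2727, P* = 103.0909.
At the floor price 131, quantity demanded is (132 - 131)/1.5 = 0.6667; demand is the short side, so Q = 0.6667 trades at P = 131.
The supply price at Q = 0.6667 is 28.6667. PS is the trapezoid between 131 and supply over [0, 0.6667]: (1/2)[(131 - 26) + (131 - 28.6667)](0.6667) = 69.1111.

69.11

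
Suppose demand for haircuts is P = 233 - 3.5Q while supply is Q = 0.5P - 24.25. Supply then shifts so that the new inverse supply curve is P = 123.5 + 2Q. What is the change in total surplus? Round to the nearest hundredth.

Rewriting supply in inverse form: P = 48.5 + 2Q.
Initial equilibrium: Q_0 = 33.5455, P_0 = 115.5909; CS_0 = (1/2)(33.5455)(117.4091) = 1969.2707, PS_0 = (1/2)(33.5455)(67.0909) = 1125.2975.
New equilibrium: 233 - 3.5Q = 123.5 + 2Q gives Q_1 = 19.9091, P_1 = 163.3182; CS_1 = 693.6508, PS_1 = 396.3719.
Change in total surplus = (693.6508 + 396.3719) - (1969.2707 + 1125.2975) = -2004.5455.

-2004.55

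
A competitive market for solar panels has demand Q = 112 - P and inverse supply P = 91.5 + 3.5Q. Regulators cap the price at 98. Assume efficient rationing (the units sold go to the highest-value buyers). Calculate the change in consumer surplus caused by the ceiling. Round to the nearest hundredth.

Rewriting demand in inverse form: P = 112 - Q.
Without the control, 112 - Q = 91.5 + 3.5Q so Q* = 4.5556 and P* = 107.4444.
At P = 98, sellers supply (98 - 91.5)/3.5 = 1.8571 while buyers want more, so the quantity traded is 1.8571 at price 98.
CS goes from (1/2)(4.5556)(4.5556) = 10.3765 to 24.2755 (computed as (112 - 98)(1.8571) - (1/2)(1)(1.8571)^2), a change of 13.899.

13.90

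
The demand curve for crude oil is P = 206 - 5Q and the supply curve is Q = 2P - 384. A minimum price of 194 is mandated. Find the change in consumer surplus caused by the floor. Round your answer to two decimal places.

-1.80

Rewriting supply in inverse form: P = 192 + 0.5Q.
Without the control, 206 - 5Q = 192 + 0.5Q so Q* = 2.5455 and P* = 193.2727.
At the floor price 194, quantity demanded is (206 - 194)/5 = 2.4; demand is the short side, so Q = 2.4 trades at P = 194.
CS goes from (1/2)(2.5455)(12.7273) = 16.1983 to 14.4 (computed as (206 - 194)(2.4) - (1/2)(5)(2.4)^2), a change of -1.7983.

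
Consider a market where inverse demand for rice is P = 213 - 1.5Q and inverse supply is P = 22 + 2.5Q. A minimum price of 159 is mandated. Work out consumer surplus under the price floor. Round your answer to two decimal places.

972.00

Free-market equilibrium: 213 - 1.5Q = 22 + 2.5Q gives Q* = 47.75, P* = 141.375.
At the floor price 159, quantity demanded is (213 - 159)/1.5 = 36; demand is the short side, so Q = 36 trades at P = 159.
CS is the triangle under demand above 159: (1/2)(36)(213 - 159) = 972.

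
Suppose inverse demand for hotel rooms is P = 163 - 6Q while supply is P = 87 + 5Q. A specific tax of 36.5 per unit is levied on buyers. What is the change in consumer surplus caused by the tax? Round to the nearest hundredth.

Pre-tax equilibrium: 163 - 6Q = 87 + 5Q gives Q* = 6.9091, P* = 121.5455.
With the tax, buyers' net willingness to pay falls by 36.5: (163 - 36.5) - 6Q = 87 + 5Q, so Q_t = 3.5909. Buyers pay P_b = 141.4545; sellers receive P_s = P_b - 36.5 = 104.9545.
CS falls from (1/2)(6.9091)(41.4545) = 143.2066 to (1/2)(3.5909)(21.5455) = 38.6839, a change of -104.5227.

-104.52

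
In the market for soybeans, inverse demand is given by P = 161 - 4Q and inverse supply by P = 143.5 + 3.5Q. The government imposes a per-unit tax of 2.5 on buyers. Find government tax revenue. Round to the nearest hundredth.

5.00

Pre-tax equilibrium: 161 - 4Q = 143.5 + 3.5Q gives Q* = 2.3333, P* = 151.6667.
A tax on buyers shifts demand down by 2.5: (161 - 2.5) - 4Q = 143.5 + 3.5Q, so Q_t = 2. Buyers pay P_b = 153; sellers receive P_s = P_b - 2.5 = 150.5.
Revenue is the tax times quantity traded: 2.5 x 2 = 5.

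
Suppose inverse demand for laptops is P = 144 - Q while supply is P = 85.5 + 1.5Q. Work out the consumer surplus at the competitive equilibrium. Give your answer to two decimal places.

Setting demand equal to supply, 58.5 = 2.5Q, so Q* = 23.4 and P* = 120.6.
Consumer surplus is the triangle under demand above P*: (1/2)(23.4)(144 - 120.6) = (1/2)(23.4)(23.4) = 273.78.

273.78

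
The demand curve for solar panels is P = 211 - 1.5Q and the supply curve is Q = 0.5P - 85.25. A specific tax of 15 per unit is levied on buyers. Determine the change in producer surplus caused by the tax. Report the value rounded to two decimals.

-80.82

Rewriting supply in inverse form: P = 170.5 + 2Q.
Without the tax, 211 - 1.5Q = 170.5 + 2Q so Q* = 11.5714 and P* = 193.6429.
With the tax, buyers' net willingness to pay falls by 15: (211 - 15) - 1.5Q = 170.5 + 2Q, so Q_t = 7.2857. Buyers pay P_b = 200.0714; sellers receive P_s = P_b - 15 = 185.0714.
PS falls from (1/2)(11.5714)(23.1429) = 133.898 to (1/2)(7.2857)(14.5714) = 53.0816, a change of -80.8163.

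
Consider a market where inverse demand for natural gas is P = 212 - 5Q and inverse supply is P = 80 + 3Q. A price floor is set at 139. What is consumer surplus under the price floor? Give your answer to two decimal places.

Free-market equilibrium: 212 - 5Q = 80 + 3Q gives Q* = 16.5, P* = 129.5.
At P = 139, buyers demand (212 - 139)/5 = 14.6 while sellers would supply more, so the quantity traded is 14.6 at price 139.
CS is the triangle under demand above 139: (1/2)(14.6)(212 - 139) = 532.9.

532.90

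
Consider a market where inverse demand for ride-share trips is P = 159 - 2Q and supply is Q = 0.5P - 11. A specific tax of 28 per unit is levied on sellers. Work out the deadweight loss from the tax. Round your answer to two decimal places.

Rewriting supply in inverse form: P = 22 + 2Q.
Pre-tax equilibrium: 159 - 2Q = 22 + 2Q gives Q* = 34.25, P* = 90.5.
With the tax, sellers need 28 more per unit: 159 - 2Q = 22 + 2Q + 28, so Q_t = 27.25. Buyers pay P_b = 104.5; sellers receive P_s = P_b - 28 = 76.5.
Deadweight loss is the triangle between the curves from Q_t to Q*: (1/2)(34.25 - 27.25)(28) = 98.

98.00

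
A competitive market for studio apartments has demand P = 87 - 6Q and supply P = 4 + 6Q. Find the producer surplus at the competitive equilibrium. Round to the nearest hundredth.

Equilibrium: 87 - 6Q = 4 + 6Q, so Q* = 6.9167 and P* = 45.5.
The supply curve's price intercept is 4, so PS = (1/2)(Q*)(P* - 4) = (1/2)(6.9167)(41.5) = 143.5208.

143.52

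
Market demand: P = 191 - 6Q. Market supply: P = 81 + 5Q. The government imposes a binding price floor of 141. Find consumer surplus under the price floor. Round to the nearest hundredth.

Without the control, 191 - 6Q = 81 + 5Q so Q* = 10 and P* = 131.
At the floor price 141, quantity demanded is (191 - 141)/6 = 8.3333; demand is the short side, so Q = 8.3333 trades at P = 141.
CS is the triangle under demand above 141: (1/2)(8.3333)(191 - 141) = 208.3333.

208.33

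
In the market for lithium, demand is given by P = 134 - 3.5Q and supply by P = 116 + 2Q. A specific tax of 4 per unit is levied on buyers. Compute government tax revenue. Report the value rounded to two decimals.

10.18

Pre-tax equilibrium: 134 - 3.5Q = 116 + 2Q gives Q* = 3.2727, P* = 122.5455.
With the tax, buyers' net willingness to pay falls by 4: (134 - 4) - 3.5Q = 116 + 2Q, so Q_t = 2.5455. Buyers pay P_b = 125.0909; sellers receive P_s = P_b - 4 = 121.0909.
Revenue is the tax times quantity traded: 4 x 2.5455 = 10.1818.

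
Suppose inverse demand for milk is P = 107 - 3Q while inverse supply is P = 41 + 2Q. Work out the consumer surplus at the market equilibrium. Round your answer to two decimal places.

261.36

Set 107 - 3Q = 41 + 2Q, which gives 66 = 5Q, so Q* = 13.2 and P* = 107 - 3(13.2) = 67.4.
Consumer surplus is the triangle under demand above P*: (1/2)(13.2)(107 - 67.4) = (1/2)(13.2)(39.6) = 261.36.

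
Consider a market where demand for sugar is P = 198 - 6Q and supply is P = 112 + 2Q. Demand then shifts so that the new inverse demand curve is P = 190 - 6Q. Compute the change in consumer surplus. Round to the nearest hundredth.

Initial equilibrium: Q_0 = 10.75, P_0 = 133.5; CS_0 = (1/2)(10.75)(64.5) = 346.6875, PS_0 = (1/2)(10.75)(21.5) = 115.5625.
New equilibrium: 190 - 6Q = 112 + 2Q gives Q_1 = 9.75, P_1 = 131.5; CS_1 = 285.1875, PS_1 = 95.0625.
Change in consumer surplus = 285.1875 - 346.6875 = -61.5.

-61.50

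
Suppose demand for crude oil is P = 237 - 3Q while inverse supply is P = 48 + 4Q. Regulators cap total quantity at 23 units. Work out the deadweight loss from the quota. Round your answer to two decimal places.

56.00

Unrestricted equilibrium: Q* = (237 - 48)/(3 + 4) = 27.
At Q = 23 the demand price is 237 - 3(23) = 168 and the supply price is 48 + 4(23) = 140.
Deadweight loss is the triangle between the curves from 23 to 27: (1/2)(168 - 140)(27 - 23) = 56.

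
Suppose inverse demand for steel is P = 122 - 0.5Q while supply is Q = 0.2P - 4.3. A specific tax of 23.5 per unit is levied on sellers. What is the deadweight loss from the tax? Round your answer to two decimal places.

50.20

Rewriting supply in inverse form: P = 21.5 + 5Q.
Without the tax, 122 - 0.5Q = 21.5 + 5Q so Q* = 18.2727 and P* = 112.8636.
A tax on sellers shifts supply up by 23.5: 122 - 0.5Q = 21.5 + 5Q + 23.5, so Q_t = 14. Buyers pay P_b = 115; sellers receive P_s = P_b - 23.5 = 91.5.
Deadweight loss is the triangle between the curves from Q_t to Q*: (1/2)(18.2727 - 14)(23.5) = 50.2045.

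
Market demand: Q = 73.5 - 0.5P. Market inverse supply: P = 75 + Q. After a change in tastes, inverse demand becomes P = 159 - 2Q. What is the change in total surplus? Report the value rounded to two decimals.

312.00

Rewriting demand in inverse form: P = 147 - 2Q.
Initial equilibrium: Q_0 = 24, P_0 = 99; CS_0 = (1/2)(24)(48) = 576, PS_0 = (1/2)(24)(24) = 288.
New equilibrium: 159 - 2Q = 75 + Q gives Q_1 = 28, P_1 = 103; CS_1 = 784, PS_1 = 392.
Change in total surplus = (784 + 392) - (576 + 288) = 312.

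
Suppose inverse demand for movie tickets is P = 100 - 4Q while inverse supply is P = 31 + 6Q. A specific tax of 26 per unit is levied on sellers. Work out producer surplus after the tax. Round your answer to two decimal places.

55.47

Pre-tax equilibrium: 100 - 4Q = 31 + 6Q gives Q* = 6.9, P* = 72.4.
A tax on sellers shifts supply up by 26: 100 - 4Q = 31 + 6Q + 26, so Q_t = 4.3. Buyers pay P_b = 82.8; sellers receive P_s = P_b - 26 = 56.8.
PS = (1/2)(Q_t)(P_s - 31) = (1/2)(4.3)(25.8) = 55.47.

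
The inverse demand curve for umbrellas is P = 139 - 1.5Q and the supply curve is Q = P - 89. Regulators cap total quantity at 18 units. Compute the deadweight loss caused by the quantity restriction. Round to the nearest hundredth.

5.00

Rewriting supply in inverse form: P = 89 + Q.
Unrestricted equilibrium: Q* = (139 - 89)/(1.5 + 1) = 20.
At Q = 18 the demand price is 139 - 1.5(18) = 112 and the supply price is 89 + (18) = 107.
Deadweight loss is the triangle between the curves from 18 to 20: (1/2)(112 - 107)(20 - 18) = 5.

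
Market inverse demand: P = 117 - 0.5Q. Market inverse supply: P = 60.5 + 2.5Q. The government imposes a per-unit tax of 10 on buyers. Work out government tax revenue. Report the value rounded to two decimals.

Pre-tax equilibrium: 117 - 0.5Q = 60.5 + 2.5Q gives Q* = 18.8333, P* = 107.5833.
A tax on buyers shifts demand down by 10: (117 - 10) - 0.5Q = 60.5 + 2.5Q, so Q_t = 15.5. Buyers pay P_b = 109.25; sellers receive P_s = P_b - 10 = 99.25.
Tax revenue = t x Q_t = 10 x 15.5 = 155.

155.00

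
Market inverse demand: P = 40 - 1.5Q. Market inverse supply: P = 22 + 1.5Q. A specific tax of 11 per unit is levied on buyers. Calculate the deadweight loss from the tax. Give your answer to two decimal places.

Without the tax, 40 - 1.5Q = 22 + 1.5Q so Q* = 6 and P* = 31.
A tax on buyers shifts demand down by 11: (40 - 11) - 1.5Q = 22 + 1.5Q, so Q_t = 2.3333. Buyers pay P_b = 36.5; sellers receive P_s = P_b - 11 = 25.5.
The welfare triangle lost has base Q* - Q_t = 3.6667 and height t = 11, so DWL = (1/2)(3.6667)(11) = 20.1667.

20.17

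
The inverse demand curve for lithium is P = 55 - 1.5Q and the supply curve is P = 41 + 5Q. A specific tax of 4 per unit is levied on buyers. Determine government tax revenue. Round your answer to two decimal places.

6.15

Without the tax, 55 - 1.5Q = 41 + 5Q so Q* = 2.1538 and P* = 51.7692.
A tax on buyers shifts demand down by 4: (55 - 4) - 1.5Q = 41 + 5Q, so Q_t = 1.5385. Buyers pay P_b = 52.6923; sellers receive P_s = P_b - 4 = 48.6923.
Tax revenue = t x Q_t = 4 x 1.5385 = 6.1538.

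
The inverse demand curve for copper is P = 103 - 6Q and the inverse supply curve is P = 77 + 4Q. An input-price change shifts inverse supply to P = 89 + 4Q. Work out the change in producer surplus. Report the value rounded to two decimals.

Initial equilibrium: Q_0 = 2.6, P_0 = 87.4; CS_0 = (1/2)(2.6)(15.6) = 20.28, PS_0 = (1/2)(2.6)(10.4) = 13.52.
New equilibrium: 103 - 6Q = 89 + 4Q gives Q_1 = 1.4, P_1 = 94.6; CS_1 = 5.88, PS_1 = 3.92.
Change in producer surplus = 3.92 - 13.52 = -9.6.

-9.60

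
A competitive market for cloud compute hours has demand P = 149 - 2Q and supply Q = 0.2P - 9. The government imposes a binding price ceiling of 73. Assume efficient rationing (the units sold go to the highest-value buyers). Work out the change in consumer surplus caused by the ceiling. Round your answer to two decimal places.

173.51

Rewriting supply in inverse form: P = 45 + 5Q.
Without the control, 149 - 2Q = 45 + 5Q so Q* = 14.8571 and P* = 119.2857.
At P = 73, sellers supply (73 - 45)/5 = 5.6 while buyers want more, so the quantity traded is 5.6 at price 73.
CS goes from (1/2)(14.8571)(29.7143) = 220.7347 to 394.24 (computed as (149 - 73)(5.6) - (1/2)(2)(5.6)^2), a change of 173.5053.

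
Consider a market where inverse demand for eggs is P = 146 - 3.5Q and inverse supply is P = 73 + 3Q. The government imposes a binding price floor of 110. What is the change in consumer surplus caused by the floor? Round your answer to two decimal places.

-35.58

Free-market equilibrium: 146 - 3.5Q = 73 + 3Q gives Q* = 11.2308, P* = 106.6923.
At the floor price 110, quantity demanded is (146 - 110)/3.5 = 10.2857; demand is the short side, so Q = 10.2857 trades at P = 110.
CS goes from (1/2)(11.2308)(39.3077) = 220.7278 to 185.1429 (computed as (146 - 110)(10.2857) - (1/2)(3.5)(10.2857)^2), a change of -35.585.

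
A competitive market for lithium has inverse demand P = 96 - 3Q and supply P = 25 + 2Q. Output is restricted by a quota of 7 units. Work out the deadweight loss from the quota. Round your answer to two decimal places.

Without the quota, 96 - 3Q = 25 + 2Q gives Q* = 14.2.
At Q = 7 the demand price is 96 - 3(7) = 75 and the supply price is 25 + 2(7) = 39.
DWL = (1/2)(gap between curves at 7) x (Q* - 7) = (1/2)(36)(7.2) = 129.6.

129.60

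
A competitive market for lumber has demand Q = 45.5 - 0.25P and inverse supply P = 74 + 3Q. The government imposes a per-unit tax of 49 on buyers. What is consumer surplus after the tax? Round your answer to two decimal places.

Rewriting demand in inverse form: P = 182 - 4Q.
Without the tax, 182 - 4Q = 74 + 3Q so Q* = 15.4286 and P* = 120.2857.
A tax on buyers shifts demand down by 49: (182 - 49) - 4Q = 74 + 3Q, so Q_t = 8.4286. Buyers pay P_b = 148.2857; sellers receive P_s = P_b - 49 = 99.2857.
CS = (1/2)(Q_t)(182 - P_b) = (1/2)(8.4286)(33.7143) = 142.0816.

142.08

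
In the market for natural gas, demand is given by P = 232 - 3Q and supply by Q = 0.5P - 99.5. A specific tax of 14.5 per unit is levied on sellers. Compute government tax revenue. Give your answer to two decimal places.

53.65

Rewriting supply in inverse form: P = 199 + 2Q.
Without the tax, 232 - 3Q = 199 + 2Q so Q* = 6.6 and P* = 212.2.
With the tax, sellers need 14.5 more per unit: 232 - 3Q = 199 + 2Q + 14.5, so Q_t = 3.7. Buyers pay P_b = 220.9; sellers receive P_s = P_b - 14.5 = 206.4.
Tax revenue = t x Q_t = 14.5 x 3.7 = 53.65.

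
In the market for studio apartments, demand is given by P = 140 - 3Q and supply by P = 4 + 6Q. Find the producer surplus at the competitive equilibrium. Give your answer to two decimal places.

685.04

Equilibrium: 140 - 3Q = 4 + 6Q, so Q* = 15.1111 and P* = 94.6667.
Producer surplus is the triangle above supply below P*: (1/2)(15.1111)(94.6667 - 4) = (1/2)(15.1111)(90.6667) = 685.037.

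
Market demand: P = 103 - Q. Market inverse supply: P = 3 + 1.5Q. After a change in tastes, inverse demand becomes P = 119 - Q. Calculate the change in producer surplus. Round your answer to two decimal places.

Initial equilibrium: Q_0 = 40, P_0 = 63; CS_0 = (1/2)(40)(40) = 800, PS_0 = (1/2)(40)(60) = 1200.
New equilibrium: 119 - Q = 3 + 1.5Q gives Q_1 = 46.4, P_1 = 72.6; CS_1 = 1076.48, PS_1 = 1614.72.
Change in producer surplus = 1614.72 - 1200 = 414.72.

414.72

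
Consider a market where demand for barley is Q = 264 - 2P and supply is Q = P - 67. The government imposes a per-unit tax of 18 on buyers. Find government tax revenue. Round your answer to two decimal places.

Rewriting demand in inverse form: P = 132 - 0.5Q.
Rewriting supply in inverse form: P = 67 + Q.
Pre-tax equilibrium: 132 - 0.5Q = 67 + Q gives Q* = 43.3333, P* = 110.3333.
A tax on buyers shifts demand down by 18: (132 - 18) - 0.5Q = 67 + Q, so Q_t = 31.3333. Buyers pay P_b = 116.3333; sellers receive P_s = P_b - 18 = 98.3333.
Tax revenue = t x Q_t = 18 x 31.3333 = 564.

564.00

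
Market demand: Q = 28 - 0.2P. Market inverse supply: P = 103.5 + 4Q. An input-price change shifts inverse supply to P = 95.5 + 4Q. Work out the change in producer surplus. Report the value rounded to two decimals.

Rewriting demand in inverse form: P = 140 - 5Q.
Initial equilibrium: Q_0 = 4.0556, P_0 = 119.7222; CS_0 = (1/2)(4.0556)(20.2778) = 41.1188, PS_0 = (1/2)(4.0556)(16.2222) = 32.8951.
New equilibrium: 140 - 5Q = 95.5 + 4Q gives Q_1 = 4.9444, P_1 = 115.2778; CS_1 = 61.1188, PS_1 = 48.8951.
Change in producer surplus = 48.8951 - 32.8951 = 16.

16.00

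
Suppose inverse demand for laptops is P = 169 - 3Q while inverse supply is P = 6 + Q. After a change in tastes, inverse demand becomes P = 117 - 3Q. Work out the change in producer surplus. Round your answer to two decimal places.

-445.25

Initial equilibrium: Q_0 = 40.75, P_0 = 46.75; CS_0 = (1/2)(40.75)(122.25) = 2490.8438, PS_0 = (1/2)(40.75)(40.75) = 830.2812.
New equilibrium: 117 - 3Q = 6 + Q gives Q_1 = 27.75, P_1 = 33.75; CS_1 = 1155.0938, PS_1 = 385.0312.
Change in producer surplus = 385.0312 - 830.2812 = -445.25.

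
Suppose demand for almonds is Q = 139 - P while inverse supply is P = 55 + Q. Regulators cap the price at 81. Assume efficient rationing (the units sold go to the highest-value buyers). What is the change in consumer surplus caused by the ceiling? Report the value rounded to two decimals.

288.00

Rewriting demand in inverse form: P = 139 - Q.
Free-market equilibrium: 139 - Q = 55 + Q gives Q* = 42, P* = 97.
At P = 81, sellers supply (81 - 55)/1 = 26 while buyers want more, so the quantity traded is 26 at price 81.
CS goes from (1/2)(42)(42) = 882 to 1170 (computed as (139 - 81)(26) - (1/2)(1)(26)^2), a change of 288.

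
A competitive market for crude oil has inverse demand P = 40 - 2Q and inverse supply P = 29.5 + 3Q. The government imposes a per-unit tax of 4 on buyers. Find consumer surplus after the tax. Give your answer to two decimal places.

Without the tax, 40 - 2Q = 29.5 + 3Q so Q* = 2.1 and P* = 35.8.
With the tax, buyers' net willingness to pay falls by 4: (40 - 4) - 2Q = 29.5 + 3Q, so Q_t = 1.3. Buyers pay P_b = 37.4; sellers receive P_s = P_b - 4 = 33.4.
Consumer surplus is the triangle under demand above P_b: (1/2)(1.3)(40 - 37.4) = 1.69.

1.69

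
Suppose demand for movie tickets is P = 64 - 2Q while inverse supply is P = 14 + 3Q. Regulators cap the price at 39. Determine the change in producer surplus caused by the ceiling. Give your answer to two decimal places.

-45.83

Free-market equilibrium: 64 - 2Q = 14 + 3Q gives Q* = 10, P* = 44.
At P = 39, sellers supply (39 - 14)/3 = 8.3333 while buyers want more, so the quantity traded is 8.3333 at price 39.
PS goes from (1/2)(10)(30) = 150 to 104.1667 (computed as (39 - 14)(8.3333) - (1/2)(3)(8.3333)^2), a change of -45.8333.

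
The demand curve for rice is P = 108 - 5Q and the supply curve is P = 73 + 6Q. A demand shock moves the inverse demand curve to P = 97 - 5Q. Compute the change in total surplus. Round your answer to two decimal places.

Initial equilibrium: Q_0 = 3.1818, P_0 = 92.0909; CS_0 = (1/2)(3.1818)(15.9091) = 25.3099, PS_0 = (1/2)(3.1818)(19.0909) = 30.3719.
New equilibrium: 97 - 5Q = 73 + 6Q gives Q_1 = 2.1818, P_1 = 86.0909; CS_1 = 11.9008, PS_1 = 14.281.
Change in total surplus = (11.9008 + 14.281) - (25.3099 + 30.3719) = -29.5.

-29.50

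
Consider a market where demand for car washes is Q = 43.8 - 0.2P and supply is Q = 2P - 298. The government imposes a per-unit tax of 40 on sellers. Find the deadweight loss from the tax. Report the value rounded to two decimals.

Rewriting demand in inverse form: P = 219 - 5Q.
Rewriting supply in inverse form: P = 149 + 0.5Q.
Pre-tax equilibrium: 219 - 5Q = 149 + 0.5Q gives Q* = 12.7273, P* = 155.3636.
A tax on sellers shifts supply up by 40: 219 - 5Q = 149 + 0.5Q + 40, so Q_t = 5.4545. Buyers pay P_b = 191.7273; sellers receive P_s = P_b - 40 = 151.7273.
The welfare triangle lost has base Q* - Q_t = 7.2727 and height t = 40, so DWL = (1/2)(7.2727)(40) = 145.4545.

145.45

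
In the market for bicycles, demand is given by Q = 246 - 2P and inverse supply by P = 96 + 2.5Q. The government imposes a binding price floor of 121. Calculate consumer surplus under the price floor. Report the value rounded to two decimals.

Rewriting demand in inverse form: P = 123 - 0.5Q.
Without the control, 123 - 0.5Q = 96 + 2.5Q so Q* = 9 and P* = 118.5.
At the floor price 121, quantity demanded is (123 - 121)/0.5 = 4; demand is the short side, so Q = 4 trades at P = 121.
CS is the triangle under demand above 121: (1/2)(4)(123 - 121) = 4.

4.00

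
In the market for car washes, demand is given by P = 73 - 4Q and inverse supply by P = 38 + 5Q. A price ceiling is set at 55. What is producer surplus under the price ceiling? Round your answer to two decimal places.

28.90

Without the control, 73 - 4Q = 38 + 5Q so Q* = 3.8889 and P* = 57.4444.
At P = 55, sellers supply (55 - 38)/5 = 3.4 while buyers want more, so the quantity traded is 3.4 at price 55.
PS is the triangle above supply below 55: (1/2)(3.4)(55 - 38) = 28.9.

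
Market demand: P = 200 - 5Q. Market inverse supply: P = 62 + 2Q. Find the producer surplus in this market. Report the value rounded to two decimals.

Setting demand equal to supply, 138 = 7Q, so Q* = 19.7143 and P* = 101.4286.
The supply curve's price intercept is 62, so PS = (1/2)(Q*)(P* - 62) = (1/2)(19.7143)(39.4286) = 388.6531.

388.65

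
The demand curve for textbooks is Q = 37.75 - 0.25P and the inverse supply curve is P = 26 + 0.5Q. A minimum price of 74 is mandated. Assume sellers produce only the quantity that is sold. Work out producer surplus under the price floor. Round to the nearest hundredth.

831.36

Rewriting demand in inverse form: P = 151 - 4Q.
Free-market equilibrium: 151 - 4Q = 26 + 0.5Q gives Q* = 27.7778, P* = 39.8889.
At the floor price 74, quantity demanded is (151 - 74)/4 = 19.25; demand is the short side, so Q = 19.25 trades at P = 74.
The supply price at Q = 19.25 is 35.625. PS is the trapezoid between 74 and supply over [0, 19.25]: (1/2)[(74 - 26) + (74 - 35.625)](19.25) = 831.3594.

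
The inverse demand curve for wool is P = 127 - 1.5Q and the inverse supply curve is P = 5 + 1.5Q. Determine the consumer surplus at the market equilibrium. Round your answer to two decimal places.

1240.33

Setting demand equal to supply, 122 = 3Q, so Q* = 40.6667 and P* = 66.
CS is the area between the demand curve and P* from 0 to Q*: (1/2)(40.6667)(61) = 1240.3333.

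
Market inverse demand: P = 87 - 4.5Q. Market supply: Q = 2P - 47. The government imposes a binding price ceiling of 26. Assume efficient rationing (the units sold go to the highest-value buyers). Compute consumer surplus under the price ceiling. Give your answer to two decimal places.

Rewriting supply in inverse form: P = 23.5 + 0.5Q.
Without the control, 87 - 4.5Q = 23.5 + 0.5Q so Q* = 12.7 and P* = 29.85.
At the ceiling price 26, quantity supplied is (26 - 23.5)/0.5 = 5; supply is the short side, so Q = 5 trades at P = 26.
The demand price at Q = 5 is 64.5. CS is the trapezoid between demand and 26 over [0, 5]: (1/2)[(87 - 26) + (64.5 - 26)](5) = 248.75.

248.75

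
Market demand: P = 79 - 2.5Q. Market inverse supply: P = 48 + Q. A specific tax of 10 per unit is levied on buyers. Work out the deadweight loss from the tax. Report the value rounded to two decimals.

14.29

Without the tax, 79 - 2.5Q = 48 + Q so Q* = 8.8571 and P* = 56.8571.
With the tax, buyers' net willingness to pay falls by 10: (79 - 10) - 2.5Q = 48 + Q, so Q_t = 6. Buyers pay P_b = 64; sellers receive P_s = P_b - 10 = 54.
The welfare triangle lost has base Q* - Q_t = 2.8571 and height t = 10, so DWL = (1/2)(2.8571)(10) = 14.2857.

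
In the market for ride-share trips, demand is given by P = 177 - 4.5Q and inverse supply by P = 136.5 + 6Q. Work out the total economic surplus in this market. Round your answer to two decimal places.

Setting demand equal to supply, 40.5 = 10.5Q, so Q* = 3.8571 and P* = 159.6429.
CS = (1/2)(3.8571)(17.3571) = 33.4745 and PS = (1/2)(3.8571)(23.1429) = 44.6327, so total surplus = 78.1071.

78.11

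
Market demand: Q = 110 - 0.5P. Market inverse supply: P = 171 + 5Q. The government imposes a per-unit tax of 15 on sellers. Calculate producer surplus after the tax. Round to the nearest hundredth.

Rewriting demand in inverse form: P = 220 - 2Q.
Without the tax, 220 - 2Q = 171 + 5Q so Q* = 7 and P* = 206.
With the tax, sellers need 15 more per unit: 220 - 2Q = 171 + 5Q + 15, so Q_t = 4.8571. Buyers pay P_b = 210.2857; sellers receive P_s = P_b - 15 = 195.2857.
PS = (1/2)(Q_t)(P_s - 171) = (1/2)(4.8571)(24.2857) = 58.9796.

58.98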